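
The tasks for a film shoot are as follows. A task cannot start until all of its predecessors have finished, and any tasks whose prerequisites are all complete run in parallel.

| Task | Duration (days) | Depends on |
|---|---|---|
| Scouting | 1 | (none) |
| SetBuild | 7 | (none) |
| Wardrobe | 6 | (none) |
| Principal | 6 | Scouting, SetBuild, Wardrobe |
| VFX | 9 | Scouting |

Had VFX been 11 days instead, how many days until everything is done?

Actual critical path: SetBuild→Principal = 7+6 = 13 ⇒ 13 days.
VFX is off the critical path — its longest chain is 10 days, giving 3 of slack.
No other chain overtakes it, so the finish is 13 days.

13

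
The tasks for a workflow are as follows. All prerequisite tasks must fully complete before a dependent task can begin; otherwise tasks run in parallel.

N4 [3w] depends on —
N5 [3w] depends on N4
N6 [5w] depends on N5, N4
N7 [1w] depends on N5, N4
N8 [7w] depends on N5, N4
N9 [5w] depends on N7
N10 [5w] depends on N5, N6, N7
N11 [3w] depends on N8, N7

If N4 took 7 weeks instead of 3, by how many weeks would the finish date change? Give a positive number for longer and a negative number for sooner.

Critical path before the change: N4→N5→N6→N10 = 3+3+5+5 = 16 giving 16 weeks.
Since N4 is critical, the +4 change carries straight to that chain (now 20 weeks).
No other chain overtakes it, so the finish is 20 weeks.
Change in finish: 20 − 16 = +4 weeks.

4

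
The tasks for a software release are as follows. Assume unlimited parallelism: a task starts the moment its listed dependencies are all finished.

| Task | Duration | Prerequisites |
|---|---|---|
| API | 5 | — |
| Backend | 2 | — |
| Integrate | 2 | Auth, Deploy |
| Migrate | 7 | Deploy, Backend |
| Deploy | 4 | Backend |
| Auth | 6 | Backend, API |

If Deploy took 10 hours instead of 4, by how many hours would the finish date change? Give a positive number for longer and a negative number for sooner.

Actual critical path: Backend→Deploy→Migrate = 2+4+7 = 13 ⇒ 13 hours.
Deploy is on the critical path; changing it to 10 makes that path 19 hours.
The critical path is still Backend→Deploy→Migrate; finish is now 19 hours.
Change in finish: 19 − 13 = +6 hours.

6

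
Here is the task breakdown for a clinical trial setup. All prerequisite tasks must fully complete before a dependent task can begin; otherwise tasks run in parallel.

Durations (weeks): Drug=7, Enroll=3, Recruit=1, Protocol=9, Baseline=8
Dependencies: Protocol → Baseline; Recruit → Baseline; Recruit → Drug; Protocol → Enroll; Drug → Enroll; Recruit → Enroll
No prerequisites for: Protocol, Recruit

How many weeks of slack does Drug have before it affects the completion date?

Critical path: Protocol→Baseline = 9+8 = 17, so the finish is 17 weeks.
Longest path through Drug: 11 weeks (earliest finish 8, latest finish 14).
So Drug can slip 14 − 8 = 6 weeks.

6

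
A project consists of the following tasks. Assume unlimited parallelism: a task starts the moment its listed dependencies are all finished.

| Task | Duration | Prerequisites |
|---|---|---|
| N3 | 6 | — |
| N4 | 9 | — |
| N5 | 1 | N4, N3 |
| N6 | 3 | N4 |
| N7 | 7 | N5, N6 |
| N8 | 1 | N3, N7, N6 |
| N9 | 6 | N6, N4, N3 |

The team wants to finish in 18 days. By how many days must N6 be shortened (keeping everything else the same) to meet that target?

Current finish: 20 days; target: 18.
N6 is on every critical path, so each day cut from N6 cuts the finish by one (this holds down to a finish of 18).
Need 20 − 18 = 2 days off N6 → N6 becomes 1 day, finish becomes 18.

2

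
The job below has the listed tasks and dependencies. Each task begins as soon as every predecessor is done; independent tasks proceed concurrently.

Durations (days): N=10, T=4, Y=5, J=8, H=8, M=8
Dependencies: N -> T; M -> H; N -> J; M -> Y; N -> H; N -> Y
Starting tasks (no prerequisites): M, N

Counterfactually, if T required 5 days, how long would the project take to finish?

18

As given, the longest chain is N→J = 10+8 = 18, so the finish is 18 days.
T is off the critical path — its longest chain is 14 days, giving 4 of slack.
That remains the longest chain; total 18 days.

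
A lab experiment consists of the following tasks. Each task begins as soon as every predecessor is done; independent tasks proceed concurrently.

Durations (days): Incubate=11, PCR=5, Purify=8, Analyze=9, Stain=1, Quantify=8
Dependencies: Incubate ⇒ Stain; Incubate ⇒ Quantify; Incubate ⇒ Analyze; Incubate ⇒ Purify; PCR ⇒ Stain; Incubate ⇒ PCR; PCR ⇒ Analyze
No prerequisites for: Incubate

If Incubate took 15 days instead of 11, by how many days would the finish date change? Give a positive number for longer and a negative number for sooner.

Critical path before the change: Incubate→PCR→Analyze = 11+5+9 = 25 giving 25 days.
Incubate is on the critical path; changing it to 15 makes that path 29 days.
The critical path is still Incubate→PCR→Analyze; finish is now 29 days.
Change in finish: 29 − 25 = +4 days.

4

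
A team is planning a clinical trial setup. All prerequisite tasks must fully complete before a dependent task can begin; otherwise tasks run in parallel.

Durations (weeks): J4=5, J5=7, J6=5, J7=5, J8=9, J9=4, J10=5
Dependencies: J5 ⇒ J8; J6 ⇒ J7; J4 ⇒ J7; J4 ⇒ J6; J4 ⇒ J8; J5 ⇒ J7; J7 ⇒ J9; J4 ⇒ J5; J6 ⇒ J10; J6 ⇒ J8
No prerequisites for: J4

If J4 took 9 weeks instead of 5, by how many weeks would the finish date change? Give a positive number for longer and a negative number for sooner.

Critical path before the change: J4→J5→J7→J9 = 5+7+5+4 = 21 giving 21 weeks.
Since J4 is critical, the +4 change carries straight to that chain (now 25 weeks).
No other chain overtakes it, so the finish is 25 weeks.
Change in finish: 25 − 21 = +4 weeks.

4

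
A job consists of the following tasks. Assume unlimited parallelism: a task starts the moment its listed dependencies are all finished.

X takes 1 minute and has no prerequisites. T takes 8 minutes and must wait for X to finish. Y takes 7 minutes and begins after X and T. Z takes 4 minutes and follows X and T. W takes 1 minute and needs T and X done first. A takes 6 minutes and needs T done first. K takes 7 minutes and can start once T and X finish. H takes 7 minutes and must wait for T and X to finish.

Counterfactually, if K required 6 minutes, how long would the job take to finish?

The binding path is X→T→K = 1+8+7 = 16; finish at 16 minutes.
K is on the critical path; changing it to 6 makes that path 15 minutes.
Now X→T→Y = 1+8+7 = 16 is longest, so the finish becomes 16 minutes.

16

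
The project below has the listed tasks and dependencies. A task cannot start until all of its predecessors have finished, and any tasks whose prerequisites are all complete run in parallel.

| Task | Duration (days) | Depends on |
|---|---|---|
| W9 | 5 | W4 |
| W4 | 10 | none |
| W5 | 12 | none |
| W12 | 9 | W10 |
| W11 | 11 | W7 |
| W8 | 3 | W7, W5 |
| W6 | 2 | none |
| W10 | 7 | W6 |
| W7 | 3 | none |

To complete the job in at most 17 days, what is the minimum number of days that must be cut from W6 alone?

Current finish: 18 days; target: 17.
W6 is on every critical path, so each day cut from W6 cuts the finish by one (this holds down to a finish of 17).
Need 18 − 17 = 1 day off W6 → W6 becomes 1 day, finish becomes 17.

1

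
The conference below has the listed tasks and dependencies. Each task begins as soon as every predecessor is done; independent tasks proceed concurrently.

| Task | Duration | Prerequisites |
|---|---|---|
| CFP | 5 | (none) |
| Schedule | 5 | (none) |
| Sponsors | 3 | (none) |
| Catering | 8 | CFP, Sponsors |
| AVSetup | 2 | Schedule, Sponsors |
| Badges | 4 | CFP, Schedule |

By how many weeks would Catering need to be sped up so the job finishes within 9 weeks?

Current finish: 13 weeks; target: 9.
Catering is on every critical path, so each week cut from Catering cuts the finish by one (this holds down to a finish of 9).
Need 13 − 9 = 4 weeks off Catering → Catering becomes 4 weeks, finish becomes 9.

4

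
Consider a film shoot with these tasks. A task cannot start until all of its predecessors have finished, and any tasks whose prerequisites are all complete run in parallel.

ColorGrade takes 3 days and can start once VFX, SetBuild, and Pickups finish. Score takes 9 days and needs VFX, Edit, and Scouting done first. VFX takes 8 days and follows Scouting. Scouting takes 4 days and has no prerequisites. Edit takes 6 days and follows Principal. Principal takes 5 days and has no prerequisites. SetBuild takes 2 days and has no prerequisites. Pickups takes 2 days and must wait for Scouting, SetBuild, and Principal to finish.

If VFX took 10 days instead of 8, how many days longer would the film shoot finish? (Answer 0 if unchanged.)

Actual critical path: Scouting→VFX→Score = 4+8+9 = 21 ⇒ 21 days.
VFX is on the critical path; changing it to 10 makes that path 23 days.
The critical path is still Scouting→VFX→Score; finish is now 23 days.
Change in finish: 23 − 21 = +2 days.

2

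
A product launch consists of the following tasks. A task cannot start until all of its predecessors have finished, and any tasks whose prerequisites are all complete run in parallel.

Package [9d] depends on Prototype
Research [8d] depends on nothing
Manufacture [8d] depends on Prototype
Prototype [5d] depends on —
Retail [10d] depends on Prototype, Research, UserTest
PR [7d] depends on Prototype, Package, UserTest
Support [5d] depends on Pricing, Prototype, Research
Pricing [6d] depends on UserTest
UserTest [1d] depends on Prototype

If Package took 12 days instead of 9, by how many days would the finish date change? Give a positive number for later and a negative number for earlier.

As given, the longest chain is Prototype→Package→PR = 5+9+7 = 21, so the finish is 21 days.
Package is on the critical path; changing it to 12 makes that path 24 days.
The critical path is still Prototype→Package→PR; finish is now 24 days.
Change in finish: 24 − 21 = +3 days.

3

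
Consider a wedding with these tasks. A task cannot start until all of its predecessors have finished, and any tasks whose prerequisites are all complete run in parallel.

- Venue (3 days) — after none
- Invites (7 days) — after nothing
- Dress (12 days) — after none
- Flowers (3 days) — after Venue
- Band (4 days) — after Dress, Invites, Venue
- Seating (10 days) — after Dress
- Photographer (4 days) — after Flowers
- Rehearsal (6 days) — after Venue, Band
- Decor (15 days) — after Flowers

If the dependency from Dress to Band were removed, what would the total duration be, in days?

Original critical path: Dress→Band→Rehearsal = 12+4+6 = 22 ⇒ 22 days.
Without Dress→Band, Band's earliest start moves from 12 to 7.
The longest chain is now Dress→Seating = 12+10 = 22, so the job takes 22 days.

22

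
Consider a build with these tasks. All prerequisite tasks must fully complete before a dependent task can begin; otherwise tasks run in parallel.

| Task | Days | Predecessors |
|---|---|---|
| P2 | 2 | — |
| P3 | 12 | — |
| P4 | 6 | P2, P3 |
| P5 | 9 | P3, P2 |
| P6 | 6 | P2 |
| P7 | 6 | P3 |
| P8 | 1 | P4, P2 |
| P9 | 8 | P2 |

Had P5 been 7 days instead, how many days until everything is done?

As given, the longest chain is P3→P5 = 12+9 = 21, so the finish is 21 days.
P5 is on the critical path; changing it to 7 makes that path 19 days.
Now P3→P4→P8 = 12+6+1 = 19 is longest, so the finish becomes 19 days.

19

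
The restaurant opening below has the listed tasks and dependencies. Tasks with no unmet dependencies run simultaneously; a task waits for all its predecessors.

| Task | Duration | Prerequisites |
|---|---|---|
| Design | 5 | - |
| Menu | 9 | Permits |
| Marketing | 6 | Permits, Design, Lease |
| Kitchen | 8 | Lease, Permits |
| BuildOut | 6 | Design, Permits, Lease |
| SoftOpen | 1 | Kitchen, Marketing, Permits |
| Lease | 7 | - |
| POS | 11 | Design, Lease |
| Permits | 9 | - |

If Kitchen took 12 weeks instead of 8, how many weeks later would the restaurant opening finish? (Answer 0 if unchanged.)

Baseline: Permits→Kitchen→SoftOpen = 9+8+1 = 18 → 18 weeks.
Kitchen lies on that path, so at 12 weeks the path becomes 22 weeks.
That remains the longest chain; total 22 weeks.
Change in finish: 22 − 18 = +4 weeks.

4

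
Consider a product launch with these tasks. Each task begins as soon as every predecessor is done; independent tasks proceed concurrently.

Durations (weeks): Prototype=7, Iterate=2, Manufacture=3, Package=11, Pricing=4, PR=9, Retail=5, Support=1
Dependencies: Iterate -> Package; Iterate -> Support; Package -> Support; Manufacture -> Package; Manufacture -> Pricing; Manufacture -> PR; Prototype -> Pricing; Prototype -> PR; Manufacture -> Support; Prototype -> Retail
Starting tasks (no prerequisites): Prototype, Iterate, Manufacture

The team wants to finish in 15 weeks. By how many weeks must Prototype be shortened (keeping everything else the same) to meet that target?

1

Current finish: 16 weeks; target: 15.
Prototype is on every critical path, so each week cut from Prototype cuts the finish by one (this holds down to a finish of 15).
Need 16 − 15 = 1 week off Prototype → Prototype becomes 6 weeks, finish becomes 15.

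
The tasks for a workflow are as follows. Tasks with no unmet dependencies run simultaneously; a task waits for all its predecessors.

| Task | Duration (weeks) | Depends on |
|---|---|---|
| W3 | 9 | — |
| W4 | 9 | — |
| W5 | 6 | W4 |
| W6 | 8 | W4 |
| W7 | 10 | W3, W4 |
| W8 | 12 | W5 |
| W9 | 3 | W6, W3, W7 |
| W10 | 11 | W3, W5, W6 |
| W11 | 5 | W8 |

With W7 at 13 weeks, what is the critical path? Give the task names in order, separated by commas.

Critical path before the change: W4→W5→W8→W11 = 9+6+12+5 = 32 giving 32 weeks.
W7 is off the critical path — its longest chain is 22 weeks, giving 10 of slack.
That remains the longest chain; total 32 weeks.

W4, W5, W8, W11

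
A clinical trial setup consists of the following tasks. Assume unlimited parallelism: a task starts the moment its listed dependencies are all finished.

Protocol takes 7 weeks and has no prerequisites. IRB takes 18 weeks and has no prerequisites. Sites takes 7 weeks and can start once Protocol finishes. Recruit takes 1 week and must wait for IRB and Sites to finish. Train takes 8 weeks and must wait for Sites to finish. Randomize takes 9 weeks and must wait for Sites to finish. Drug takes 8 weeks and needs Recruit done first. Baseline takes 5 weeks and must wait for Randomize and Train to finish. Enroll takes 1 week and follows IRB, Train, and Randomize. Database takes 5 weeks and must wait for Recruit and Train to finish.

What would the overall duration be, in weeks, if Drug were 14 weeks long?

33

Baseline: Protocol→Sites→Randomize→Baseline = 7+7+9+5 = 28 → 28 weeks.
Drug has 1 week of float (longest path through it is 27).
New critical path: IRB→Recruit→Drug = 18+1+14 = 33 ⇒ 33 weeks.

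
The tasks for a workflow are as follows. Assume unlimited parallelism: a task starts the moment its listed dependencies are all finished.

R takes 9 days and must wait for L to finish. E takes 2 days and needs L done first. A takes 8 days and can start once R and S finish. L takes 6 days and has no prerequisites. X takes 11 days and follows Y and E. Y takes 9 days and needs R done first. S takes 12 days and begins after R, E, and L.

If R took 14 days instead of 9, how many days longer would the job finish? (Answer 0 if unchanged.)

5

As given, the longest chain is L→R→Y→X = 6+9+9+11 = 35, so the finish is 35 days.
R is on the critical path; changing it to 14 makes that path 40 days.
No other chain overtakes it, so the finish is 40 days.
Change in finish: 40 − 35 = +5 days.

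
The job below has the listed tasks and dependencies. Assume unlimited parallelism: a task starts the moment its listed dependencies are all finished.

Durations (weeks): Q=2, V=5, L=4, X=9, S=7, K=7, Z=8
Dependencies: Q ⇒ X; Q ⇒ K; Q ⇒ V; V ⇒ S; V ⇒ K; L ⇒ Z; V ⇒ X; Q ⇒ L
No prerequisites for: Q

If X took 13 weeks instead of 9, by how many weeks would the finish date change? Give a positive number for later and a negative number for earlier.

Critical path before the change: Q→V→X = 2+5+9 = 16 giving 16 weeks.
Since X is critical, the +4 change carries straight to that chain (now 20 weeks).
That remains the longest chain; total 20 weeks.
Change in finish: 20 − 16 = +4 weeks.

4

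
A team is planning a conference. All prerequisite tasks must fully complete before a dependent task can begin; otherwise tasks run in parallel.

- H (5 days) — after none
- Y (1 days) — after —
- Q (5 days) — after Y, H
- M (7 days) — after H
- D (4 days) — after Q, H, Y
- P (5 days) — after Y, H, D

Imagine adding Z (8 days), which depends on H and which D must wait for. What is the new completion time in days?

Originally the plan takes 19 days.
With Z inserted, D now waits for max(Q, H, Y, Z).
New critical path: H→Z→D→P = 5+8+4+5 = 22 ⇒ 22 days.

22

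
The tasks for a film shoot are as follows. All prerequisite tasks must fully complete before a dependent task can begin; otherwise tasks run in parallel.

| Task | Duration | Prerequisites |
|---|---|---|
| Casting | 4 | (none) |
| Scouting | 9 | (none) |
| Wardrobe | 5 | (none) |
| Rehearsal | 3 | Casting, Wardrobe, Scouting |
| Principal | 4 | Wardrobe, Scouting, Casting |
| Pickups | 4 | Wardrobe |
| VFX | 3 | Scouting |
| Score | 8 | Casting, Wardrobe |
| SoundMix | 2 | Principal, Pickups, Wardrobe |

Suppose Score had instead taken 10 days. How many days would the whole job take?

The binding path is Scouting→Principal→SoundMix = 9+4+2 = 15; finish at 15 days.
The longest path through Score is only 13 days, so Score has float 2.
No other chain overtakes it, so the finish is 15 days.

15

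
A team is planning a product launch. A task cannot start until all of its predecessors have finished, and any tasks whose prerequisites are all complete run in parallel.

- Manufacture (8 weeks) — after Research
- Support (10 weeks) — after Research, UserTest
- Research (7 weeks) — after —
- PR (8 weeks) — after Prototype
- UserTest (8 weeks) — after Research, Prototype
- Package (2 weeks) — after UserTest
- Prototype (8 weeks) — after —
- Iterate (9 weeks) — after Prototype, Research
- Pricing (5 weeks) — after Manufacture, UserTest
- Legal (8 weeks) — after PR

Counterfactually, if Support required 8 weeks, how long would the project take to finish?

24

Critical path before the change: Prototype→UserTest→Support = 8+8+10 = 26 giving 26 weeks.
Since Support is critical, the -2 change carries straight to that chain (now 24 weeks).
The critical path is still Prototype→UserTest→Support; finish is now 24 weeks.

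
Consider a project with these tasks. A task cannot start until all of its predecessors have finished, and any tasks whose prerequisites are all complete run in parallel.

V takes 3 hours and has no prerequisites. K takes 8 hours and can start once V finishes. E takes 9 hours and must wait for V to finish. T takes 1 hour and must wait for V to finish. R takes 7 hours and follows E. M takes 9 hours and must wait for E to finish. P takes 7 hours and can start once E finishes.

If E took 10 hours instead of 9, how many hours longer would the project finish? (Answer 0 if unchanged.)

As given, the longest chain is V→E→M = 3+9+9 = 21, so the finish is 21 hours.
E is on the critical path; changing it to 10 makes that path 22 hours.
The critical path is still V→E→M; finish is now 22 hours.
Change in finish: 22 − 21 = +1 hours.

1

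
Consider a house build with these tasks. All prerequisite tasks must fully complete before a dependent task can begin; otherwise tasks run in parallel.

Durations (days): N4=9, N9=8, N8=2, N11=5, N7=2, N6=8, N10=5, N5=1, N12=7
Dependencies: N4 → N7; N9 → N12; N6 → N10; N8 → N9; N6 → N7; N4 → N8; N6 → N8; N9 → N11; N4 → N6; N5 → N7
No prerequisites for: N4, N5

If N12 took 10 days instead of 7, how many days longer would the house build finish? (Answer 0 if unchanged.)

As given, the longest chain is N4→N6→N8→N9→N12 = 9+8+2+8+7 = 34, so the finish is 34 days.
N12 lies on that path, so at 10 days the path becomes 37 days.
No other chain overtakes it, so the finish is 37 days.
Change in finish: 37 − 34 = +3 days.

3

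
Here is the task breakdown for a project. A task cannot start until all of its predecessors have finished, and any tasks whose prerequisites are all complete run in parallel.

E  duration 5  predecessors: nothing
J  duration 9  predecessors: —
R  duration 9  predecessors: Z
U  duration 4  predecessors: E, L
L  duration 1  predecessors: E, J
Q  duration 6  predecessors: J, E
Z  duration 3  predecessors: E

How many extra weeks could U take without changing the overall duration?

3

E→Z→R = 5+3+9 = 17 sets the makespan at 17 weeks.
The longest chain containing U totals 14 weeks.
So U can slip 17 − 14 = 3 weeks.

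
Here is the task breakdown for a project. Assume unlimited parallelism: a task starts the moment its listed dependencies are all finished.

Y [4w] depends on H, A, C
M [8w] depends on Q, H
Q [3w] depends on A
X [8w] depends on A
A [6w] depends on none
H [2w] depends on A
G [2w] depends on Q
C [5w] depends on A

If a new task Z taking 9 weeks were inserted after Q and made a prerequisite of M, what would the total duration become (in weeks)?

26

Originally the project takes 17 weeks.
With Z inserted, M now waits for max(Q, H, Z).
New critical path: A→Q→Z→M = 6+3+9+8 = 26 ⇒ 26 weeks.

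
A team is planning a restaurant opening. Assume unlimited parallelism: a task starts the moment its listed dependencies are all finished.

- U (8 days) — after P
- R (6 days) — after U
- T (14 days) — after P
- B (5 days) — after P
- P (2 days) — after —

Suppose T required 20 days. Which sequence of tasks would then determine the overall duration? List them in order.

P, T

Baseline: P→T = 2+14 = 16 → 16 days.
T lies on that path, so at 20 days the path becomes 22 days.
The critical path is still P→T; finish is now 22 days.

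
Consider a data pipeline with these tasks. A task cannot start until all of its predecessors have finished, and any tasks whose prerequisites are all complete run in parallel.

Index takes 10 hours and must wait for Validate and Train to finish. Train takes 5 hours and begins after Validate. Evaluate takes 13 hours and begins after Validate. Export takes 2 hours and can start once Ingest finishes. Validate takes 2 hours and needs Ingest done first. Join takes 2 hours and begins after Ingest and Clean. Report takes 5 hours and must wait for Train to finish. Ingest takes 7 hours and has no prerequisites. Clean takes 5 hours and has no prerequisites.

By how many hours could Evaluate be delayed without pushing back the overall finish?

Critical path: Ingest→Validate→Train→Index = 7+2+5+10 = 24, so the finish is 24 hours.
Evaluate finishes as early as 22 and must finish by 24.
Float = 24 − 22 = 2.

2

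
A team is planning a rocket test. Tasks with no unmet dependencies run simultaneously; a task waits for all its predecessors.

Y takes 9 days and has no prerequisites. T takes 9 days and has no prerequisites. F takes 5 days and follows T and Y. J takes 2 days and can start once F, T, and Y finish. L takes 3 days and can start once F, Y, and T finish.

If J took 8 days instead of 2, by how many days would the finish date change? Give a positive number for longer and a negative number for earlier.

5

Baseline: Y→F→L = 9+5+3 = 17 → 17 days.
The longest path through J is only 16 days, so J has float 1.
The binding chain switches to Y→F→J = 9+5+8 = 22; finish 22 days.
Change in finish: 22 − 17 = +5 days.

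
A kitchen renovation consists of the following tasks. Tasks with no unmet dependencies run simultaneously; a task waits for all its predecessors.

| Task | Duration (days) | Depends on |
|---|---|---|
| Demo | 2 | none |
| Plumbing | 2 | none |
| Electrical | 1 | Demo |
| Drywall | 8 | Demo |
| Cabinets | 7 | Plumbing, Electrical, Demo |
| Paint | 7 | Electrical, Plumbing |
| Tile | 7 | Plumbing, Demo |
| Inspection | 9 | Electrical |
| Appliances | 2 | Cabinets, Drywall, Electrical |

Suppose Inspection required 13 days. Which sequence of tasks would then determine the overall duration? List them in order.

Demo, Electrical, Inspection

The binding path is Demo→Electrical→Inspection = 2+1+9 = 12; finish at 12 days.
Since Inspection is critical, the +4 change carries straight to that chain (now 16 days).
No other chain overtakes it, so the finish is 16 days.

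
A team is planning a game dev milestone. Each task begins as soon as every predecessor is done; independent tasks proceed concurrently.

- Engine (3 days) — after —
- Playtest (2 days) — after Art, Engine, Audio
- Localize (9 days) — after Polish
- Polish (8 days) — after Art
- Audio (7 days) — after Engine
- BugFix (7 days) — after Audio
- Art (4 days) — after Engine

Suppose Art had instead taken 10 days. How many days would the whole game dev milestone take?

The binding path is Engine→Art→Polish→Localize = 3+4+8+9 = 24; finish at 24 days.
Since Art is critical, the +6 change carries straight to that chain (now 30 days).
The critical path is still Engine→Art→Polish→Localize; finish is now 30 days.

30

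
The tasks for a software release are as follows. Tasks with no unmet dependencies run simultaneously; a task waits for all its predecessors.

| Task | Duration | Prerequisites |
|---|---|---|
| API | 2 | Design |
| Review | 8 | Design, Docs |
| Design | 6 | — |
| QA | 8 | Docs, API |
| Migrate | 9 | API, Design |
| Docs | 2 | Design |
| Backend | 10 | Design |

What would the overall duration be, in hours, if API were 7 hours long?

Critical path before the change: Design→API→Migrate = 6+2+9 = 17 giving 17 hours.
Since API is critical, the +5 change carries straight to that chain (now 22 hours).
No other chain overtakes it, so the finish is 22 hours.

22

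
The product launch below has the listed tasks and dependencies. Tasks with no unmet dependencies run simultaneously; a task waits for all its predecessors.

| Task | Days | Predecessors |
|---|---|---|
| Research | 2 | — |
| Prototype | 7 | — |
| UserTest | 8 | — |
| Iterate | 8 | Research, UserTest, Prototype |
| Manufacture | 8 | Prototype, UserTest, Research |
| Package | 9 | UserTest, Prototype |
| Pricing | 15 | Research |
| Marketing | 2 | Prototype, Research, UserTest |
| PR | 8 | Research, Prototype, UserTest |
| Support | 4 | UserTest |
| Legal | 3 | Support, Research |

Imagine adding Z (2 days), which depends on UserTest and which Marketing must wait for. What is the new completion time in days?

Originally the job takes 17 days.
With Z inserted, Marketing now waits for max(Prototype, Research, UserTest, Z).
New critical path: Research→Pricing = 2+15 = 17 ⇒ 17 days.

17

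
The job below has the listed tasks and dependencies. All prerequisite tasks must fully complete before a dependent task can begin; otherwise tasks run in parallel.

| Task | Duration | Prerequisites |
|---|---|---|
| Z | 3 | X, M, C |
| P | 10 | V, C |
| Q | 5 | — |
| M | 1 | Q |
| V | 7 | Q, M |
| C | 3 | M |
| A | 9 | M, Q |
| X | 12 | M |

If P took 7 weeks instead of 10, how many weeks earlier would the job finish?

2

As given, the longest chain is Q→M→V→P = 5+1+7+10 = 23, so the finish is 23 weeks.
P lies on that path, so at 7 weeks the path becomes 20 weeks.
New critical path: Q→M→X→Z = 5+1+12+3 = 21 ⇒ 21 weeks.
Change in finish: 21 − 23 = -2 weeks.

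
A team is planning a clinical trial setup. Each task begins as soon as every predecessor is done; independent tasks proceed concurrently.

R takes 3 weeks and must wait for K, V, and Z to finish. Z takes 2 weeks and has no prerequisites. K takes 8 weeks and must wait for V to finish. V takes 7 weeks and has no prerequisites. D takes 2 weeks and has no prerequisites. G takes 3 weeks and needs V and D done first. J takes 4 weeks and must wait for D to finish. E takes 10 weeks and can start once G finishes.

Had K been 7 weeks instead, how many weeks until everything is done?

As given, the longest chain is V→G→E = 7+3+10 = 20, so the finish is 20 weeks.
The longest path through K is only 18 weeks, so K has float 2.
That remains the longest chain; total 20 weeks.

20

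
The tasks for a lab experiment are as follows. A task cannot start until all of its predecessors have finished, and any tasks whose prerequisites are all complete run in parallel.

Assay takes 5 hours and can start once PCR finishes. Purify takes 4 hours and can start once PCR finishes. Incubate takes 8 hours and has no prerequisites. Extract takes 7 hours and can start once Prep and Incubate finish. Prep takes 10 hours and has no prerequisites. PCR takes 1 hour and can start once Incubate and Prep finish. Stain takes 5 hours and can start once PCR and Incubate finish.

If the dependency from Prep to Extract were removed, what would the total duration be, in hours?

With the dependency in place, Prep→Extract = 10+7 = 17 sets the finish at 17 hours.
Without Prep→Extract, Extract's earliest start moves from 10 to 8.
After: Prep→PCR→Assay = 10+1+5 = 16 → 16 hours.

16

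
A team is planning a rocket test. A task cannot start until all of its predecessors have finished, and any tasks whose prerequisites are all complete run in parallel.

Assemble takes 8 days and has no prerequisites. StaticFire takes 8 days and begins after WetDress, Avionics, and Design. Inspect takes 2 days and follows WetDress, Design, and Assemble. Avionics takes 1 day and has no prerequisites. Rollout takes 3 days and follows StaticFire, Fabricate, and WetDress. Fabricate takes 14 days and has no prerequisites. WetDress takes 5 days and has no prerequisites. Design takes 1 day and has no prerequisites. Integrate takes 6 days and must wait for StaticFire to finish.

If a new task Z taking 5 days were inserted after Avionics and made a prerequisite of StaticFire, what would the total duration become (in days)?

20

Originally the rocket test takes 19 days.
With Z inserted, StaticFire now waits for max(WetDress, Avionics, Design, Z).
New critical path: Avionics→Z→StaticFire→Integrate = 1+5+8+6 = 20 ⇒ 20 days.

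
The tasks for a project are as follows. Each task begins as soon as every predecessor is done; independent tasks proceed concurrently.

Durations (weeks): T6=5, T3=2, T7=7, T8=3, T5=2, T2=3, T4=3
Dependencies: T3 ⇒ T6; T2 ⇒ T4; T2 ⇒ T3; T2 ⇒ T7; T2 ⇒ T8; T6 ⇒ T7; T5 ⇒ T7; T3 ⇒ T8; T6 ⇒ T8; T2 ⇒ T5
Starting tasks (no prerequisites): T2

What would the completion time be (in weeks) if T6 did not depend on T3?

12

Before: longest chain T2→T3→T6→T7 = 3+2+5+7 = 17, finish 17.
Without T3→T6, T6's earliest start moves from 5 to 0.
New critical path: T2→T5→T7 = 3+2+7 = 12 ⇒ 12 weeks.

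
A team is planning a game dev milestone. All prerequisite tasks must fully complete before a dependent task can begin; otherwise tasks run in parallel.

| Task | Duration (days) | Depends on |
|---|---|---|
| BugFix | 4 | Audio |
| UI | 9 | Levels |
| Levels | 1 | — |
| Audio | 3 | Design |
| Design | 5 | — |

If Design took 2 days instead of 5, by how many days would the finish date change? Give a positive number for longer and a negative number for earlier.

Baseline: Design→Audio→BugFix = 5+3+4 = 12 → 12 days.
Design is on the critical path; changing it to 2 makes that path 9 days.
New critical path: Levels→UI = 1+9 = 10 ⇒ 10 days.
Change in finish: 10 − 12 = -2 days.

-2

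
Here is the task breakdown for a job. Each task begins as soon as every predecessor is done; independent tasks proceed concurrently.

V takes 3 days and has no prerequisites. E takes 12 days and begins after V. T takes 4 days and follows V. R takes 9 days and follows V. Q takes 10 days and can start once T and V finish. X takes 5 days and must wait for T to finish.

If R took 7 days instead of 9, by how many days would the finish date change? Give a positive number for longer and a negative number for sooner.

As given, the longest chain is V→T→Q = 3+4+10 = 17, so the finish is 17 days.
R is off the critical path — its longest chain is 12 days, giving 5 of slack.
The critical path is still V→T→Q; finish is now 17 days.
Change in finish: 17 − 17 = +0 days.

0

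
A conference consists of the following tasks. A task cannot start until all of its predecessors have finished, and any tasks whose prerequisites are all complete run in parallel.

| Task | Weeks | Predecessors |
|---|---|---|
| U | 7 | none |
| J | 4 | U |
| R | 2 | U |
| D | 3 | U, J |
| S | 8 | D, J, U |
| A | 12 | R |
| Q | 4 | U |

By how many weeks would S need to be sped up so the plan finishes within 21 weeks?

Current finish: 22 weeks; target: 21.
S is on every critical path, so each week cut from S cuts the finish by one (this holds down to a finish of 21).
Need 22 − 21 = 1 week off S → S becomes 7 weeks, finish becomes 21.

1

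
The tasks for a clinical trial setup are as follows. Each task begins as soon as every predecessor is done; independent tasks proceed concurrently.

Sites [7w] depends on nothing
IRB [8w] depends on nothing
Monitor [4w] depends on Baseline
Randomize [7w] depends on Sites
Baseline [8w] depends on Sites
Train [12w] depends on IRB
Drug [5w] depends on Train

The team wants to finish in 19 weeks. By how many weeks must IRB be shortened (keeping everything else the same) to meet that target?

6

Current finish: 25 weeks; target: 19.
IRB is on every critical path, so each week cut from IRB cuts the finish by one (this holds down to a finish of 19).
Need 25 − 19 = 6 weeks off IRB → IRB becomes 2 weeks, finish becomes 19.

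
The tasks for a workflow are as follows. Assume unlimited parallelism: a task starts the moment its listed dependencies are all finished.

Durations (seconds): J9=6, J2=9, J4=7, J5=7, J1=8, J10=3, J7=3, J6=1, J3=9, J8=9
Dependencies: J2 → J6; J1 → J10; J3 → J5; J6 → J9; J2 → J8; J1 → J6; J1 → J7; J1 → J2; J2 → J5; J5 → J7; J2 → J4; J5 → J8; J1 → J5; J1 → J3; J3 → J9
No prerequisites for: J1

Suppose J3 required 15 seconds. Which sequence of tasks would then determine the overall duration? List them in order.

Actual critical path: J1→J3→J5→J8 = 8+9+7+9 = 33 ⇒ 33 seconds.
J3 is on the critical path; changing it to 15 makes that path 39 seconds.
That remains the longest chain; total 39 seconds.

J1, J3, J5, J8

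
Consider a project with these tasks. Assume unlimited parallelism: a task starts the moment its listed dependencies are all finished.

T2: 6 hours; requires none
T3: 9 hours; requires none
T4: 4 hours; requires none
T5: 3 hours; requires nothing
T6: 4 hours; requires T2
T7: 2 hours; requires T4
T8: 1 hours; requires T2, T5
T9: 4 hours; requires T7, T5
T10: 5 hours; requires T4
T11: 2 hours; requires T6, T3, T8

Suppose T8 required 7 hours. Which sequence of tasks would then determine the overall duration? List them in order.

Baseline: T2→T6→T11 = 6+4+2 = 12 → 12 hours.
T8 has 3 hours of float (longest path through it is 9).
Now T2→T8→T11 = 6+7+2 = 15 is longest, so the finish becomes 15 hours.

T2, T8, T11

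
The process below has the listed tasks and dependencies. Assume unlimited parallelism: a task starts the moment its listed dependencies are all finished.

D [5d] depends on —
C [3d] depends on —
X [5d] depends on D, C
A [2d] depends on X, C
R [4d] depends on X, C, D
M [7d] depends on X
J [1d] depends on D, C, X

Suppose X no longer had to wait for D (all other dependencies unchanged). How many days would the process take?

Before: longest chain D→X→M = 5+5+7 = 17, finish 17.
Without D→X, X's earliest start moves from 5 to 3.
The longest chain is now C→X→M = 3+5+7 = 15, so the process takes 15 days.

15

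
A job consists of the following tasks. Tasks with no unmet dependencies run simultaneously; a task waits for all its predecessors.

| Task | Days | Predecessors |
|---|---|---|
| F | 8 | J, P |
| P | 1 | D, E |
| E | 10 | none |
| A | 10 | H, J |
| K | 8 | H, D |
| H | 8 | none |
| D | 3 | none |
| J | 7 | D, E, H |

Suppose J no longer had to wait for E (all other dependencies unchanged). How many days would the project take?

25

Before: longest chain E→J→A = 10+7+10 = 27, finish 27.
Without E→J, J's earliest start moves from 10 to 8.
New critical path: H→J→A = 8+7+10 = 25 ⇒ 25 days.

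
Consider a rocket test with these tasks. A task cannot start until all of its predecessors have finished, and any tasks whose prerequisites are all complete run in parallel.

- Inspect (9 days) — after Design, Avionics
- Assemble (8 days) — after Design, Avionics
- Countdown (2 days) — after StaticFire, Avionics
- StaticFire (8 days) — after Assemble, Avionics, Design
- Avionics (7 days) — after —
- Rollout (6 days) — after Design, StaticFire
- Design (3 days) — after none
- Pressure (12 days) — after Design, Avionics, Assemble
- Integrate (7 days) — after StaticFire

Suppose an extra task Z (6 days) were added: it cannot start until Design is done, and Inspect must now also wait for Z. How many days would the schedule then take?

Originally the schedule takes 30 days.
With Z inserted, Inspect now waits for max(Design, Avionics, Z).
New critical path: Avionics→Assemble→StaticFire→Integrate = 7+8+8+7 = 30 ⇒ 30 days.

30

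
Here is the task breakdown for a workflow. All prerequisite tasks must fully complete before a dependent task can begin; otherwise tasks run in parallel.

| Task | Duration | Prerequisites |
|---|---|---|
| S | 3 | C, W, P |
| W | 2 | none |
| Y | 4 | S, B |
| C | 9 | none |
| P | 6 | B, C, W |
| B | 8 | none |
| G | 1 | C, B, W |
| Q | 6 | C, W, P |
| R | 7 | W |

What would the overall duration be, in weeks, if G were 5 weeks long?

22

As given, the longest chain is C→P→S→Y = 9+6+3+4 = 22, so the finish is 22 weeks.
G is off the critical path — its longest chain is 10 weeks, giving 12 of slack.
No other chain overtakes it, so the finish is 22 weeks.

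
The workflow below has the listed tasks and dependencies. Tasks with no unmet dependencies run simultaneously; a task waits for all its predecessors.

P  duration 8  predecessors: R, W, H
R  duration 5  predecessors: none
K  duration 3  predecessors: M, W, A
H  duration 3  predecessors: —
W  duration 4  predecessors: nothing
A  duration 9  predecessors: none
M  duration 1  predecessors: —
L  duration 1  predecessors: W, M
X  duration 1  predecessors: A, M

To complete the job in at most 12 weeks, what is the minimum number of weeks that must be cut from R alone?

Current finish: 13 weeks; target: 12.
R is on every critical path, so each week cut from R cuts the finish by one (this holds down to a finish of 12).
Need 13 − 12 = 1 week off R → R becomes 4 weeks, finish becomes 12.

1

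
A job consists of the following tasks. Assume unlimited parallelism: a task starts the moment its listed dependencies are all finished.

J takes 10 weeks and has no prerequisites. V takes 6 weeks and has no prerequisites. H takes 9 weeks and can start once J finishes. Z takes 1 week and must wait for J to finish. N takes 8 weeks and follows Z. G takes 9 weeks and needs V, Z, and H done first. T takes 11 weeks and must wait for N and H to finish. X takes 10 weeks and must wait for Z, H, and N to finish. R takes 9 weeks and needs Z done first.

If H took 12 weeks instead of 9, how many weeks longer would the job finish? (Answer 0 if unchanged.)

3

Baseline: J→H→T = 10+9+11 = 30 → 30 weeks.
Since H is critical, the +3 change carries straight to that chain (now 33 weeks).
That remains the longest chain; total 33 weeks.
Change in finish: 33 − 30 = +3 weeks.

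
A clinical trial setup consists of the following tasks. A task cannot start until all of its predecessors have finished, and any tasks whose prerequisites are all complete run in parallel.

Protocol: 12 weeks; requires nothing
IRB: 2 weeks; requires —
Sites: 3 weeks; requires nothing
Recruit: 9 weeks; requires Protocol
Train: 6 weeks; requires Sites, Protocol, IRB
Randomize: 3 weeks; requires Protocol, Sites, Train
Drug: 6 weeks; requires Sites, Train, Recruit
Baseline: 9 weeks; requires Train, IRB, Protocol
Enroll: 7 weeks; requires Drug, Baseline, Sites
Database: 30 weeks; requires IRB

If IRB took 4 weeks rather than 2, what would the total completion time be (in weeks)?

As given, the longest chain is Protocol→Recruit→Drug→Enroll = 12+9+6+7 = 34, so the finish is 34 weeks.
IRB has 2 weeks of float (longest path through it is 32).
No other chain overtakes it, so the finish is 34 weeks.

34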